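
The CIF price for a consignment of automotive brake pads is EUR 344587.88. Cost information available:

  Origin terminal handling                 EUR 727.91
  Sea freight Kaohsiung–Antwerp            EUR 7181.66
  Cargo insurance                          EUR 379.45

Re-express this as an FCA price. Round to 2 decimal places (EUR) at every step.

From CIF to FCA, the seller no longer bears: origin terminal, freight, insurance.
FCA price = 344587.88 − 727.91 − 7181.66 − 379.45 = 336298.86

FCA price: EUR 336298.86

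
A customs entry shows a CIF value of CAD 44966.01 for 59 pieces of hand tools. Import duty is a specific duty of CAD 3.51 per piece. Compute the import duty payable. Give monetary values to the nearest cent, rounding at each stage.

Import duty = 59 × 3.51 = 207.09

Import duty: CAD 207.09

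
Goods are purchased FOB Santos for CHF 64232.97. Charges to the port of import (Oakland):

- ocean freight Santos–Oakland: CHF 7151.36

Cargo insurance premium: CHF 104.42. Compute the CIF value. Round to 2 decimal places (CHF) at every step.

CIF value: CHF 71488.75

CIF = FOB price + freight + insurance
CIF = 64232.97 + 7151.36 + 104.42 = 71488.75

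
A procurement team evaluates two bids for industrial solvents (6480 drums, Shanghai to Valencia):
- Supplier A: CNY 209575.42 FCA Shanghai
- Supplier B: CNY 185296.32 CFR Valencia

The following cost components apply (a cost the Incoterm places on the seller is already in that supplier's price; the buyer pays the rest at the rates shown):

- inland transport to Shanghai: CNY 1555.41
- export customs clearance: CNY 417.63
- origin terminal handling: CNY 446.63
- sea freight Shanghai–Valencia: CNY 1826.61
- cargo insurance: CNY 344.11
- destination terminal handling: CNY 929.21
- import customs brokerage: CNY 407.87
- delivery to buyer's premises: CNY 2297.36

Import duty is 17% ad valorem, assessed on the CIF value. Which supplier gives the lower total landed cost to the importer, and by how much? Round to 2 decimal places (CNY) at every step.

Supplier B is cheaper by CNY 31066.24

Supplier A (FCA):
CIF value = FCA price + origin terminal + freight + insurance = 209575.42 + 446.63 + 1826.61 + 344.11 = 212192.77
Import duty = 212192.77 × 17% = 36072.77
Buyer bears (A): 446.63 + 1826.61 + 344.11 + 929.21 + 407.87 + 2297.36 = 6251.79
Landed cost (A) = invoice 209575.42 + 6251.79 + duty 36072.77 = 251899.98
Supplier B (CFR):
CIF value = CFR price + insurance = 185296.32 + 344.11 = 185640.43
Import duty = 185640.43 × 17% = 31558.87
Buyer bears (B): 344.11 + 929.21 + 407.87 + 2297.36 = 3978.55
Landed cost (B) = invoice 185296.32 + 3978.55 + duty 31558.87 = 220833.74
Difference = |251899.98 − 220833.74| = 31066.24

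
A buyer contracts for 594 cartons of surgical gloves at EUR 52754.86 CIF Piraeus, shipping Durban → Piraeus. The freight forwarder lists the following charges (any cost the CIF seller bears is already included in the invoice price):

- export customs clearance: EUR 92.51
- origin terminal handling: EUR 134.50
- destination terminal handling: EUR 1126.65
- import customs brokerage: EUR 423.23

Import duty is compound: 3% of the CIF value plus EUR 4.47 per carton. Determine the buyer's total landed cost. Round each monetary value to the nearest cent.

CIF: the seller pays costs through ocean freight and marine insurance to the destination port.
Already in the invoice (seller's account under CIF): export clearance, origin terminal — exclude.
The CIF price already equals the CIF value: 52754.86
Ad valorem component: 52754.86 × 3% = 1582.65
Specific component: 594 × 4.47 = 2655.18
Import duty = 1582.65 + 2655.18 = 4237.83
Buyer bears: destination terminal 1126.65 + brokerage 423.23 + duty 4237.83 = 5787.71
Landed cost = invoice 52754.86 + 5787.71 = 58542.57

Total landed cost: EUR 58542.57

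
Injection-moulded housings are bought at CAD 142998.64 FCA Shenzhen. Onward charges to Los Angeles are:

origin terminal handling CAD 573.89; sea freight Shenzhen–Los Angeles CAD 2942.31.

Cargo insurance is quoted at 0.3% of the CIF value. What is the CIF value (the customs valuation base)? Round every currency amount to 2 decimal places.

Let C be the CIF value. C = FCA price + pre-shipment costs + freight + 0.3% × C
C − 0.3% × C = 142998.64 + 573.89 + 2942.31
0.997 × C = 146514.84
C = 146514.84 / 0.997 = 146955.71
Insurance premium = 0.3% × 146955.71 = 440.87

CIF value: CAD 146955.71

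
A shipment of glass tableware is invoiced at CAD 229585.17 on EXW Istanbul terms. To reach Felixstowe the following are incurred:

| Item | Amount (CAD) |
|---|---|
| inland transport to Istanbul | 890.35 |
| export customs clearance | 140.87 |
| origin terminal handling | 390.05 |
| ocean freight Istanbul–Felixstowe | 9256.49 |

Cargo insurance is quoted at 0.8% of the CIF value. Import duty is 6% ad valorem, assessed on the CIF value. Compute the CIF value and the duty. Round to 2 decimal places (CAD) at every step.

Let C be the CIF value. C = EXW price + pre-shipment costs + freight + 0.8% × C
C − 0.8% × C = 229585.17 + 890.35 + 140.87 + 390.05 + 9256.49
0.992 × C = 240262.93
C = 240262.93 / 0.992 = 242200.53
Insurance premium = 0.8% × 242200.53 = 1937.60
Import duty = 242200.53 × 6% = 14532.03

CIF value: CAD 242200.53; import duty: CAD 14532.03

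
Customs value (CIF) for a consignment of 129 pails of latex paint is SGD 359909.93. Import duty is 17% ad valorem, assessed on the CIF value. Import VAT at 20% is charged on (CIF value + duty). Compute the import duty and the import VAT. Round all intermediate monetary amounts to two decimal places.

Import duty: SGD 61184.69; import VAT: SGD 84218.92

Import duty = 359909.93 × 17% = 61184.69
VAT base = CIF + duty = 359909.93 + 61184.69 = 421094.62
Import VAT = 421094.62 × 20% = 84218.92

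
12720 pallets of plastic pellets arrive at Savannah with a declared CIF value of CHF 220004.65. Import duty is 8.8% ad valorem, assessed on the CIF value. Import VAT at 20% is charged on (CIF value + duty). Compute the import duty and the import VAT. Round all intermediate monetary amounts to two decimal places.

Import duty = 220004.65 × 8.8% = 19360.41
VAT base = CIF + duty = 220004.65 + 19360.41 = 239365.06
Import VAT = 239365.06 × 20% = 47873.01

Import duty: CHF 19360.41; import VAT: CHF 47873.01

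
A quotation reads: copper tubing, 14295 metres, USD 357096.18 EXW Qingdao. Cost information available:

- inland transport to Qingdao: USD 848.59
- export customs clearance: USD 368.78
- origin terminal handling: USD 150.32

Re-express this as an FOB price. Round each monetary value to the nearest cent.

From EXW to FOB, the seller additionally bears: inland to port, export clearance, origin terminal.
FOB price = 357096.18 + 848.59 + 368.78 + 150.32 = 358463.87

FOB price: USD 358463.87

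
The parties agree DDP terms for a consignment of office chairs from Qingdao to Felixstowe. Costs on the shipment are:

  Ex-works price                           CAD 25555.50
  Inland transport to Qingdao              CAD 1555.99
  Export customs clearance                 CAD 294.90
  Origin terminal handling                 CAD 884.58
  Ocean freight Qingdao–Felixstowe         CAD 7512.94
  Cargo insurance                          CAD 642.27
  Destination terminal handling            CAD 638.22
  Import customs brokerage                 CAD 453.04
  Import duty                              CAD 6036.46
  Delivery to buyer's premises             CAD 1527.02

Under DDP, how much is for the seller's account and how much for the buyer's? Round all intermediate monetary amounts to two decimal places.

Seller: CAD 45100.92; buyer: CAD 0.00

DDP: the seller bears all costs including import duty.
Seller's account: goods 25555.50 + inland to port 1555.99 + export clearance 294.90 + origin terminal 884.58 + freight 7512.94 + insurance 642.27 + destination terminal 638.22 + brokerage 453.04 + duty 6036.46 + delivery 1527.02 = 45100.92
Buyer's account: 0.00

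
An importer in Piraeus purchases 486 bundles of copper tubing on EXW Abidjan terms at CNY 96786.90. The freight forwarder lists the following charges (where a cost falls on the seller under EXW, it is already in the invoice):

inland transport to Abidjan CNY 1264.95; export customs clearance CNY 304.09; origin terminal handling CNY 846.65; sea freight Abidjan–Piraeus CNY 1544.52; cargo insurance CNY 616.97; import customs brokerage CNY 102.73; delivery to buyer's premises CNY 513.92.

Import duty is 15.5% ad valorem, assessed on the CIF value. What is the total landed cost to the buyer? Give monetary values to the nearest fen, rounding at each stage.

Total landed cost: CNY 117692.16

EXW: the seller makes goods available at their premises; the buyer bears all onward costs.
CIF value = EXW price + inland to port + export clearance + origin terminal + freight + insurance = 96786.90 + 1264.95 + 304.09 + 846.65 + 1544.52 + 616.97 = 101364.08
Import duty = 101364.08 × 15.5% = 15711.43
Buyer bears: inland to port 1264.95 + export clearance 304.09 + origin terminal 846.65 + freight 1544.52 + insurance 616.97 + brokerage 102.73 + delivery 513.92 + duty 15711.43 = 20905.26
Landed cost = invoice 96786.90 + 20905.26 = 117692.16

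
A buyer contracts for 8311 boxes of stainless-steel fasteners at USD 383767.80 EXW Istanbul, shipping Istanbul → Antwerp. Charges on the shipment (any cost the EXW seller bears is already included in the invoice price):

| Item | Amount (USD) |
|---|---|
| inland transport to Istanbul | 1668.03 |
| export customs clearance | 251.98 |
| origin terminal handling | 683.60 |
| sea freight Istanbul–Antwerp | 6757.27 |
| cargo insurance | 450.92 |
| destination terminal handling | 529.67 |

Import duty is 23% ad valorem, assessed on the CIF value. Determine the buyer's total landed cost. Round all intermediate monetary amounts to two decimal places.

EXW: the seller makes goods available at their premises; the buyer bears all onward costs.
CIF value = EXW price + inland to port + export clearance + origin terminal + freight + insurance = 383767.80 + 1668.03 + 251.98 + 683.60 + 6757.27 + 450.92 = 393579.60
Import duty = 393579.60 × 23% = 90523.31
Buyer bears: inland to port 1668.03 + export clearance 251.98 + origin terminal 683.60 + freight 6757.27 + insurance 450.92 + destination terminal 529.67 + duty 90523.31 = 100864.78
Landed cost = invoice 383767.80 + 100864.78 = 484632.58

Total landed cost: USD 484632.58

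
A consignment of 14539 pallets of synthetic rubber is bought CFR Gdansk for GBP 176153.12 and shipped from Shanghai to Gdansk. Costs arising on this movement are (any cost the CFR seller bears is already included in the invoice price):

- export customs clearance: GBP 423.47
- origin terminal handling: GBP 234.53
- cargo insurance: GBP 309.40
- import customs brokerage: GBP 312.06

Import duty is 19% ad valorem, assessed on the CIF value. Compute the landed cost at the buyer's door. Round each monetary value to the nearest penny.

Total landed cost: GBP 210302.46

CFR: the seller pays costs through ocean freight to the destination port, but not insurance.
Already in the invoice (seller's account under CFR): export clearance, origin terminal — exclude.
CIF value = CFR price + insurance = 176153.12 + 309.40 = 176462.52
Import duty = 176462.52 × 19% = 33527.88
Buyer bears: insurance 309.40 + brokerage 312.06 + duty 33527.88 = 34149.34
Landed cost = invoice 176153.12 + 34149.34 = 210302.46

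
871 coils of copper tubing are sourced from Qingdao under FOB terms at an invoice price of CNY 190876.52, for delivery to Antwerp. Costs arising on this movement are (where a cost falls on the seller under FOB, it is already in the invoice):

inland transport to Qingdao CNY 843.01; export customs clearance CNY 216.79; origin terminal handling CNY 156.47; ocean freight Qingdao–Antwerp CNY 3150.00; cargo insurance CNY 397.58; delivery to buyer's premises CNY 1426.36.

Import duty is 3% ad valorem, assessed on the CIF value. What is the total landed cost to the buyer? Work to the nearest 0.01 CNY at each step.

Total landed cost: CNY 201683.18

FOB: the seller bears costs until goods are on board at the origin port; the buyer bears freight, insurance and all costs thereafter.
Already in the invoice (seller's account under FOB): inland to port, export clearance, origin terminal — exclude.
CIF value = FOB price + freight + insurance = 190876.52 + 3150.00 + 397.58 = 194424.10
Import duty = 194424.10 × 3% = 5832.72
Buyer bears: freight 3150.00 + insurance 397.58 + delivery 1426.36 + duty 5832.72 = 10806.66
Landed cost = invoice 190876.52 + 10806.66 = 201683.18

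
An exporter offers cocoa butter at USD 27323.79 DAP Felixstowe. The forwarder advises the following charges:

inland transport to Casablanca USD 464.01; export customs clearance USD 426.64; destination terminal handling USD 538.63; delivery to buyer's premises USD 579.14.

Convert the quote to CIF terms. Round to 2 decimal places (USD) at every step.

CIF price: USD 26206.02

Not relevant to the conversion: export clearance, inland to port — on the seller under both DAP and CIF; already in the DAP price and stays in the CIF price.
From DAP to CIF, the seller no longer bears: destination terminal, delivery.
CIF price = 27323.79 − 538.63 − 579.14 = 26206.02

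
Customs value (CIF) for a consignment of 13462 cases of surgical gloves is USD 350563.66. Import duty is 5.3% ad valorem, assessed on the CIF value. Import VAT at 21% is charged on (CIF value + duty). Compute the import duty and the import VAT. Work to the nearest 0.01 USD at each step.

Import duty = 350563.66 × 5.3% = 18579.87
VAT base = CIF + duty = 350563.66 + 18579.87 = 369143.53
Import VAT = 369143.53 × 21% = 77520.14

Import duty: USD 18579.87; import VAT: USD 77520.14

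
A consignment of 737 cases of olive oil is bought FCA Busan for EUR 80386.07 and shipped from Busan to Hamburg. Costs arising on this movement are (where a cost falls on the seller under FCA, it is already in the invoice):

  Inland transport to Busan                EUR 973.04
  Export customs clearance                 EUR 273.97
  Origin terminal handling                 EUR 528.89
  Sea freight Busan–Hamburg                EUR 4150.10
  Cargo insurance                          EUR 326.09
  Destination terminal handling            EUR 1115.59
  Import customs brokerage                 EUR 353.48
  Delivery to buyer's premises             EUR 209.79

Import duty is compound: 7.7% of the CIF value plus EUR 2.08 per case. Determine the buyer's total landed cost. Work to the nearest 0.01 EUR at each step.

FCA: the seller delivers export-cleared goods to the carrier; the buyer bears costs from that point.
Already in the invoice (seller's account under FCA): inland to port, export clearance — exclude.
CIF value = FCA price + origin terminal + freight + insurance = 80386.07 + 528.89 + 4150.10 + 326.09 = 85391.15
Ad valorem component: 85391.15 × 7.7% = 6575.12
Specific component: 737 × 2.08 = 1532.96
Import duty = 6575.12 + 1532.96 = 8108.08
Buyer bears: origin terminal 528.89 + freight 4150.10 + insurance 326.09 + destination terminal 1115.59 + brokerage 353.48 + delivery 209.79 + duty 8108.08 = 14792.02
Landed cost = invoice 80386.07 + 14792.02 = 95178.09

Total landed cost: EUR 95178.09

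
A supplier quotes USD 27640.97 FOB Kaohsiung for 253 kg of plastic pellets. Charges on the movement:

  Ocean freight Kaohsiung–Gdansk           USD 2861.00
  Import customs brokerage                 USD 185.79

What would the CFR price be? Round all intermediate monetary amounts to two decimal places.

CFR price: USD 30501.97

Not relevant to the conversion: brokerage — on the buyer under both terms; not part of either seller's price.
From FOB to CFR, the seller additionally bears: freight.
CFR price = 27640.97 + 2861.00 = 30501.97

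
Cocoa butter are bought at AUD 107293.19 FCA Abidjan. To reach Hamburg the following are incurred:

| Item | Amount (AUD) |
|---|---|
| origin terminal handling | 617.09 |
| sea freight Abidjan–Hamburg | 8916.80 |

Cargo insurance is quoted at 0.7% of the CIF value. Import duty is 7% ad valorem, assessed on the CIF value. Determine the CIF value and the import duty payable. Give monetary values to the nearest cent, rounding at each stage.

Let C be the CIF value. C = FCA price + pre-shipment costs + freight + 0.7% × C
C − 0.7% × C = 107293.19 + 617.09 + 8916.80
0.993 × C = 116827.08
C = 116827.08 / 0.993 = 117650.63
Insurance premium = 0.7% × 117650.63 = 823.55
Import duty = 117650.63 × 7% = 8235.54

CIF value: AUD 117650.63; import duty: AUD 8235.54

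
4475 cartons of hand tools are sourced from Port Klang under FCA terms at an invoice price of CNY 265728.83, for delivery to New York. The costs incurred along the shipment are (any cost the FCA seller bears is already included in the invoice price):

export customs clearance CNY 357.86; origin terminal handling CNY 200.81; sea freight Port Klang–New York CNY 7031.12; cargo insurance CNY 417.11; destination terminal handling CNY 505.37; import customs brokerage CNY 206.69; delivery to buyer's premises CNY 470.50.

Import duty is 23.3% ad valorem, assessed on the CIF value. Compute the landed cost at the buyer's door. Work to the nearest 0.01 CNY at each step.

FCA: the seller delivers export-cleared goods to the carrier; the buyer bears costs from that point.
Already in the invoice (seller's account under FCA): export clearance — exclude.
CIF value = FCA price + origin terminal + freight + insurance = 265728.83 + 200.81 + 7031.12 + 417.11 = 273377.87
Import duty = 273377.87 × 23.3% = 63697.04
Buyer bears: origin terminal 200.81 + freight 7031.12 + insurance 417.11 + destination terminal 505.37 + brokerage 206.69 + delivery 470.50 + duty 63697.04 = 72528.64
Landed cost = invoice 265728.83 + 72528.64 = 338257.47

Total landed cost: CNY 338257.47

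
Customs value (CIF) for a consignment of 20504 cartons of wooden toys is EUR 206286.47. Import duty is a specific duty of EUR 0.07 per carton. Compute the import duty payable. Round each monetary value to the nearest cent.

Import duty: EUR 1435.28

Import duty = 20504 × 0.07 = 1435.28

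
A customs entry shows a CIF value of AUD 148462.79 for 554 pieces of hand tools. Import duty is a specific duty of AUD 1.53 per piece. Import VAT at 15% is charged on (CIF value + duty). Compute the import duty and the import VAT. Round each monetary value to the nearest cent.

Import duty: AUD 847.62; import VAT: AUD 22396.56

Import duty = 554 × 1.53 = 847.62
VAT base = CIF + duty = 148462.79 + 847.62 = 149310.41
Import VAT = 149310.41 × 15% = 22396.56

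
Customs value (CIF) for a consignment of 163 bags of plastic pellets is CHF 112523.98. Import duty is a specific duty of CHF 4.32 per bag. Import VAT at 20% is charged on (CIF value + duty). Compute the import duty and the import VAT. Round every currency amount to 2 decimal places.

Import duty: CHF 704.16; import VAT: CHF 22645.63

Import duty = 163 × 4.32 = 704.16
VAT base = CIF + duty = 112523.98 + 704.16 = 113228.14
Import VAT = 113228.14 × 20% = 22645.63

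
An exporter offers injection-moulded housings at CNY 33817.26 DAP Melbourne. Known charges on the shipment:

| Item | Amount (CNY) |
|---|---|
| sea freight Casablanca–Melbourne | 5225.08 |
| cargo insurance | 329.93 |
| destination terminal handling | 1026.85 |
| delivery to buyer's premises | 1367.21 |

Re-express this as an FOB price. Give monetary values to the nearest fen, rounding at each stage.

FOB price: CNY 25868.19

From DAP to FOB, the seller no longer bears: freight, insurance, destination terminal, delivery.
FOB price = 33817.26 − 5225.08 − 329.93 − 1026.85 − 1367.21 = 25868.19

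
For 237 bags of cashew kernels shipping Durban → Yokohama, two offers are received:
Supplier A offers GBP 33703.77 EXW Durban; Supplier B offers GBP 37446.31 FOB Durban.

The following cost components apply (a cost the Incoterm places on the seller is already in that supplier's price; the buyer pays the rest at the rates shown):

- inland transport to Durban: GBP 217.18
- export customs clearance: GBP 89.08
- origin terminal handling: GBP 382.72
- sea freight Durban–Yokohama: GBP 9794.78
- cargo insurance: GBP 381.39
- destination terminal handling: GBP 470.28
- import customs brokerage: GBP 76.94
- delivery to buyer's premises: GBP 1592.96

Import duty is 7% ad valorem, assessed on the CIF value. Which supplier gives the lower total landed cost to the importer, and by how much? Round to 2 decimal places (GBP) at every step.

Supplier A is cheaper by GBP 3267.31

Supplier A (EXW):
CIF value = EXW price + inland to port + export clearance + origin terminal + freight + insurance = 33703.77 + 217.18 + 89.08 + 382.72 + 9794.78 + 381.39 = 44568.92
Import duty = 44568.92 × 7% = 3119.82
Buyer bears (A): 217.18 + 89.08 + 382.72 + 9794.78 + 381.39 + 470.28 + 76.94 + 1592.96 = 13005.33
Landed cost (A) = invoice 33703.77 + 13005.33 + duty 3119.82 = 49828.92
Supplier B (FOB):
CIF value = FOB price + freight + insurance = 37446.31 + 9794.78 + 381.39 = 47622.48
Import duty = 47622.48 × 7% = 3333.57
Buyer bears (B): 9794.78 + 381.39 + 470.28 + 76.94 + 1592.96 = 12316.35
Landed cost (B) = invoice 37446.31 + 12316.35 + duty 3333.57 = 53096.23
Difference = |49828.92 − 53096.23| = 3267.31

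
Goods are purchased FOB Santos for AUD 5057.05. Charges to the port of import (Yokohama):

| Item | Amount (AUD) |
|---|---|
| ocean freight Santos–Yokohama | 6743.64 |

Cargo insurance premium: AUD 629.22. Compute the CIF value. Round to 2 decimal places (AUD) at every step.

CIF value: AUD 12429.91

CIF = FOB price + freight + insurance
CIF = 5057.05 + 6743.64 + 629.22 = 12429.91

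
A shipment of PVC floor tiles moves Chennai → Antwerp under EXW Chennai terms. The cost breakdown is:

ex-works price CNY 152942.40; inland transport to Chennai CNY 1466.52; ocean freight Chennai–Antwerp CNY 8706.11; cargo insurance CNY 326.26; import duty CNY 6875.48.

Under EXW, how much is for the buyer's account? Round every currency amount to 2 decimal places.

Buyer's account: CNY 17374.37

EXW: the seller makes goods available at their premises; the buyer bears all onward costs.
Seller's account: goods 152942.40 = 152942.40
Buyer's account: inland to port 1466.52 + freight 8706.11 + insurance 326.26 + duty 6875.48 = 17374.37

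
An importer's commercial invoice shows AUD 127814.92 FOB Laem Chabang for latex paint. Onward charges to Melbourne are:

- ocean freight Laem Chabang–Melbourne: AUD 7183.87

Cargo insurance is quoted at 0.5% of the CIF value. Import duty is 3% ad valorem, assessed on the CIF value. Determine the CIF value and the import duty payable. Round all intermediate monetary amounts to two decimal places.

CIF value: AUD 135677.18; import duty: AUD 4070.32

Let C be the CIF value. C = FOB price + freight + 0.5% × C
C − 0.5% × C = 127814.92 + 7183.87
0.995 × C = 134998.79
C = 134998.79 / 0.995 = 135677.18
Insurance premium = 0.5% × 135677.18 = 678.39
Import duty = 135677.18 × 3% = 4070.32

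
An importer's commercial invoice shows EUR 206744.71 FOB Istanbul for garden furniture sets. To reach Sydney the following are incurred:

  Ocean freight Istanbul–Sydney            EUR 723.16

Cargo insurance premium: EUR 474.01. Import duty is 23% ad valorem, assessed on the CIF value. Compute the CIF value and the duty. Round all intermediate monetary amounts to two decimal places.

CIF = FOB price + freight + insurance
CIF = 206744.71 + 723.16 + 474.01 = 207941.88
Import duty = 207941.88 × 23% = 47826.63

CIF value: EUR 207941.88; import duty: EUR 47826.63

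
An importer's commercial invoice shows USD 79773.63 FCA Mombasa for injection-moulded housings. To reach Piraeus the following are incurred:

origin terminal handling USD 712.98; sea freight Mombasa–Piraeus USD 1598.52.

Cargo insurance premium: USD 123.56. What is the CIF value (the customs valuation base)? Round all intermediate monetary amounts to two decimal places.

CIF value: USD 82208.69

CIF = FCA price + pre-shipment costs + freight + insurance
CIF = 79773.63 + 712.98 + 1598.52 + 123.56 = 82208.69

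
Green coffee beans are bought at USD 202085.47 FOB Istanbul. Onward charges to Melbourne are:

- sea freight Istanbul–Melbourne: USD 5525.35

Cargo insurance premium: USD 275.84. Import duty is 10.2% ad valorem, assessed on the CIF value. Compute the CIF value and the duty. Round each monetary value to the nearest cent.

CIF = FOB price + freight + insurance
CIF = 202085.47 + 5525.35 + 275.84 = 207886.66
Import duty = 207886.66 × 10.2% = 21204.44

CIF value: USD 207886.66; import duty: USD 21204.44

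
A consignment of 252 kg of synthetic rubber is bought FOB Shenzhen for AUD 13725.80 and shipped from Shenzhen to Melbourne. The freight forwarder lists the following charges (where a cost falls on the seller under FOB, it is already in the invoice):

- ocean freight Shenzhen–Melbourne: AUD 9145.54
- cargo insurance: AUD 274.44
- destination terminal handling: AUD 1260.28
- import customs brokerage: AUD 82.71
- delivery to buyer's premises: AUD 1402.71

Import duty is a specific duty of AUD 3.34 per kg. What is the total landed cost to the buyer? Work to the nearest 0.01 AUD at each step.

FOB: the seller bears costs until goods are on board at the origin port; the buyer bears freight, insurance and all costs thereafter.
CIF value = FOB price + freight + insurance = 13725.80 + 9145.54 + 274.44 = 23145.78
Import duty = 252 × 3.34 = 841.68
Buyer bears: freight 9145.54 + insurance 274.44 + destination terminal 1260.28 + brokerage 82.71 + delivery 1402.71 + duty 841.68 = 13007.36
Landed cost = invoice 13725.80 + 13007.36 = 26733.16

Total landed cost: AUD 26733.16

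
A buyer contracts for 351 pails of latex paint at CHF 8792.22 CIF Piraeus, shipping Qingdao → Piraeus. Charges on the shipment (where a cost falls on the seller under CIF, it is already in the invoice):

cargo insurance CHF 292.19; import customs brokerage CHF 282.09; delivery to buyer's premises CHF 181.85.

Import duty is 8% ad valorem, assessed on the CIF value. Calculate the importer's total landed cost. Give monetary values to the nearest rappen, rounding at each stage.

Total landed cost: CHF 9959.54

CIF: the seller pays costs through ocean freight and marine insurance to the destination port.
Already in the invoice (seller's account under CIF): insurance — exclude.
The CIF price already equals the CIF value: 8792.22
Import duty = 8792.22 × 8% = 703.38
Buyer bears: brokerage 282.09 + delivery 181.85 + duty 703.38 = 1167.32
Landed cost = invoice 8792.22 + 1167.32 = 9959.54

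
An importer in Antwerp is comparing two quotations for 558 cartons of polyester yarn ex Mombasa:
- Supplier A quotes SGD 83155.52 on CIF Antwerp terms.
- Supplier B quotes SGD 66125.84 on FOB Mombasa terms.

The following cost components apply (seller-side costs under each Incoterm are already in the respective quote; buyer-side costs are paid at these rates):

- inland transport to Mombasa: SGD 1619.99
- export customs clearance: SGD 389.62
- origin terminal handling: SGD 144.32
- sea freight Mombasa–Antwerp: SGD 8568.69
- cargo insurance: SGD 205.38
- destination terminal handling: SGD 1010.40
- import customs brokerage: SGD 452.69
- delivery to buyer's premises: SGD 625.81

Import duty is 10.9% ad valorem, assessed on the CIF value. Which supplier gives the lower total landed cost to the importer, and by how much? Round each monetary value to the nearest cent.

Supplier B is cheaper by SGD 9155.47

Supplier A (CIF):
The CIF price already equals the CIF value: 83155.52
Import duty = 83155.52 × 10.9% = 9063.95
Buyer bears (A): 1010.40 + 452.69 + 625.81 = 2088.90
Landed cost (A) = invoice 83155.52 + 2088.90 + duty 9063.95 = 94308.37
Supplier B (FOB):
CIF value = FOB price + freight + insurance = 66125.84 + 8568.69 + 205.38 = 74899.91
Import duty = 74899.91 × 10.9% = 8164.09
Buyer bears (B): 8568.69 + 205.38 + 1010.40 + 452.69 + 625.81 = 10862.97
Landed cost (B) = invoice 66125.84 + 10862.97 + duty 8164.09 = 85152.90
Difference = |94308.37 − 85152.90| = 9155.47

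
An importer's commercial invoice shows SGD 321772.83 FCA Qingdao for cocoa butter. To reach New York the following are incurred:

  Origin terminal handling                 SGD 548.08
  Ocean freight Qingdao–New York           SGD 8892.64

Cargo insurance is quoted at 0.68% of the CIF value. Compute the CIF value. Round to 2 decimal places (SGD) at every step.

Let C be the CIF value. C = FCA price + pre-shipment costs + freight + 0.68% × C
C − 0.68% × C = 321772.83 + 548.08 + 8892.64
0.9932 × C = 331213.55
C = 331213.55 / 0.9932 = 333481.22
Insurance premium = 0.68% × 333481.22 = 2267.67

CIF value: SGD 333481.22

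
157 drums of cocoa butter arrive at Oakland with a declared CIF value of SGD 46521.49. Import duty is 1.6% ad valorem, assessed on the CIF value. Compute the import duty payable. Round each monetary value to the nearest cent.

Import duty: SGD 744.34

Import duty = 46521.49 × 1.6% = 744.34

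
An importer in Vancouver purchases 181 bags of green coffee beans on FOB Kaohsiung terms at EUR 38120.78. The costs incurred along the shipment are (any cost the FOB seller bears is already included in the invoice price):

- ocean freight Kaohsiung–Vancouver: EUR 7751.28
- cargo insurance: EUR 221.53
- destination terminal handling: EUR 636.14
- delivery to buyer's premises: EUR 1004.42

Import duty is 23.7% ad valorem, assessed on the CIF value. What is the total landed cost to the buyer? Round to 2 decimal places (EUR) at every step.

Total landed cost: EUR 58658.33

FOB: the seller bears costs until goods are on board at the origin port; the buyer bears freight, insurance and all costs thereafter.
CIF value = FOB price + freight + insurance = 38120.78 + 7751.28 + 221.53 = 46093.59
Import duty = 46093.59 × 23.7% = 10924.18
Buyer bears: freight 7751.28 + insurance 221.53 + destination terminal 636.14 + delivery 1004.42 + duty 10924.18 = 20537.55
Landed cost = invoice 38120.78 + 20537.55 = 58658.33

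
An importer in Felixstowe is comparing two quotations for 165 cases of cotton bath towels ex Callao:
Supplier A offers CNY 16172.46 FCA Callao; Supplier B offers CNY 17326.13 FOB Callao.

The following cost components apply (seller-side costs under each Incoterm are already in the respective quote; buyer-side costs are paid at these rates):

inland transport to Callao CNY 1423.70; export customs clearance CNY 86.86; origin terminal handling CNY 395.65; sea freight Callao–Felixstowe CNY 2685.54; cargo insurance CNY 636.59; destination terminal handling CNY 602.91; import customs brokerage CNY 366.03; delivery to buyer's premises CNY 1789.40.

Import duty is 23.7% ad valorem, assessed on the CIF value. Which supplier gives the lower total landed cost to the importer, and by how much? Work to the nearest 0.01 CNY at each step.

Supplier A (FCA):
CIF value = FCA price + origin terminal + freight + insurance = 16172.46 + 395.65 + 2685.54 + 636.59 = 19890.24
Import duty = 19890.24 × 23.7% = 4713.99
Buyer bears (A): 395.65 + 2685.54 + 636.59 + 602.91 + 366.03 + 1789.40 = 6476.12
Landed cost (A) = invoice 16172.46 + 6476.12 + duty 4713.99 = 27362.57
Supplier B (FOB):
CIF value = FOB price + freight + insurance = 17326.13 + 2685.54 + 636.59 = 20648.26
Import duty = 20648.26 × 23.7% = 4893.64
Buyer bears (B): 2685.54 + 636.59 + 602.91 + 366.03 + 1789.40 = 6080.47
Landed cost (B) = invoice 17326.13 + 6080.47 + duty 4893.64 = 28300.24
Difference = |27362.57 − 28300.24| = 937.67

Supplier A is cheaper by CNY 937.67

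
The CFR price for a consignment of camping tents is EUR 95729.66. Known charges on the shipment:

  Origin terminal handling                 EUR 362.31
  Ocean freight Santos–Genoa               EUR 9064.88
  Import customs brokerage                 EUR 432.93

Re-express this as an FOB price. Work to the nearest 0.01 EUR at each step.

FOB price: EUR 86664.78

Not relevant to the conversion: origin terminal — on the seller under both CFR and FOB; already in the CFR price and stays in the FOB price. brokerage — on the buyer under both terms; not part of either seller's price.
From CFR to FOB, the seller no longer bears: freight.
FOB price = 95729.66 − 9064.88 = 86664.78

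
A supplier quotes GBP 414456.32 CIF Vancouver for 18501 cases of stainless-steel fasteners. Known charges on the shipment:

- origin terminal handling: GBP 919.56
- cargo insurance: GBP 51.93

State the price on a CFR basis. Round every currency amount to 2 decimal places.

CFR price: GBP 414404.39

Not relevant to the conversion: origin terminal — on the seller under both CIF and CFR; already in the CIF price and stays in the CFR price.
From CIF to CFR, the seller no longer bears: insurance.
CFR price = 414456.32 − 51.93 = 414404.39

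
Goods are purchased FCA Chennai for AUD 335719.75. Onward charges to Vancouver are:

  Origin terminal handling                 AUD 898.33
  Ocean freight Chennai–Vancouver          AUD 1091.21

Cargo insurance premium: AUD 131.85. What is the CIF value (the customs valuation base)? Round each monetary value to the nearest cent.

CIF value: AUD 337841.14

CIF = FCA price + pre-shipment costs + freight + insurance
CIF = 335719.75 + 898.33 + 1091.21 + 131.85 = 337841.14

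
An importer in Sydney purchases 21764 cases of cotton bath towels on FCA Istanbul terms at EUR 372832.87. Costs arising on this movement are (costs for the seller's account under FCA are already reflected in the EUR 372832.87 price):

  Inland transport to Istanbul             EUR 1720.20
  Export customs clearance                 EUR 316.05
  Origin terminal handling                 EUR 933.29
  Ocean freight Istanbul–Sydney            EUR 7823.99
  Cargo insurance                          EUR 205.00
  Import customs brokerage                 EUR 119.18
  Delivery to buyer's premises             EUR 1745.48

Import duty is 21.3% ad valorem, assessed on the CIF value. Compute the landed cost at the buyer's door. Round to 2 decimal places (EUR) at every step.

Total landed cost: EUR 464982.18

FCA: the seller delivers export-cleared goods to the carrier; the buyer bears costs from that point.
Already in the invoice (seller's account under FCA): inland to port, export clearance — exclude.
CIF value = FCA price + origin terminal + freight + insurance = 372832.87 + 933.29 + 7823.99 + 205.00 = 381795.15
Import duty = 381795.15 × 21.3% = 81322.37
Buyer bears: origin terminal 933.29 + freight 7823.99 + insurance 205.00 + brokerage 119.18 + delivery 1745.48 + duty 81322.37 = 92149.31
Landed cost = invoice 372832.87 + 92149.31 = 464982.18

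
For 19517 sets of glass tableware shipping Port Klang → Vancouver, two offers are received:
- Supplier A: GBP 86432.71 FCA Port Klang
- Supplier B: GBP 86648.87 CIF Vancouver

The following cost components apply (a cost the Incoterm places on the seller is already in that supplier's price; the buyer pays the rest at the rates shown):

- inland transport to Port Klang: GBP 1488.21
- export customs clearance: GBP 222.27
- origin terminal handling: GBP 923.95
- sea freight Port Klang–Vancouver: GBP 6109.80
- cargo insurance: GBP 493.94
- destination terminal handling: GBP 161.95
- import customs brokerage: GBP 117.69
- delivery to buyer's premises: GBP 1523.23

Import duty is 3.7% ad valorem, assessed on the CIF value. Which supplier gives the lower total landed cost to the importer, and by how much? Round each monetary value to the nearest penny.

Supplier B is cheaper by GBP 7582.05

Supplier A (FCA):
CIF value = FCA price + origin terminal + freight + insurance = 86432.71 + 923.95 + 6109.80 + 493.94 = 93960.40
Import duty = 93960.40 × 3.7% = 3476.53
Buyer bears (A): 923.95 + 6109.80 + 493.94 + 161.95 + 117.69 + 1523.23 = 9330.56
Landed cost (A) = invoice 86432.71 + 9330.56 + duty 3476.53 = 99239.80
Supplier B (CIF):
The CIF price already equals the CIF value: 86648.87
Import duty = 86648.87 × 3.7% = 3206.01
Buyer bears (B): 161.95 + 117.69 + 1523.23 = 1802.87
Landed cost (B) = invoice 86648.87 + 1802.87 + duty 3206.01 = 91657.75
Difference = |99239.80 − 91657.75| = 7582.05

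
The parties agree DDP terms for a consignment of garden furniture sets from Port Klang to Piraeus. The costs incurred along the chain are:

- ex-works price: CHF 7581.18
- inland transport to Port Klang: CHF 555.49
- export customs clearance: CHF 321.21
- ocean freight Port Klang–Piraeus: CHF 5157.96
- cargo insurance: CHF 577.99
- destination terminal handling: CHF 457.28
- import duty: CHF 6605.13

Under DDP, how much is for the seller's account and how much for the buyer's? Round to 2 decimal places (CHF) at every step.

Seller: CHF 21256.24; buyer: CHF 0.00

DDP: the seller bears all costs including import duty.
Seller's account: goods 7581.18 + inland to port 555.49 + export clearance 321.21 + freight 5157.96 + insurance 577.99 + destination terminal 457.28 + duty 6605.13 = 21256.24
Buyer's account: 0.00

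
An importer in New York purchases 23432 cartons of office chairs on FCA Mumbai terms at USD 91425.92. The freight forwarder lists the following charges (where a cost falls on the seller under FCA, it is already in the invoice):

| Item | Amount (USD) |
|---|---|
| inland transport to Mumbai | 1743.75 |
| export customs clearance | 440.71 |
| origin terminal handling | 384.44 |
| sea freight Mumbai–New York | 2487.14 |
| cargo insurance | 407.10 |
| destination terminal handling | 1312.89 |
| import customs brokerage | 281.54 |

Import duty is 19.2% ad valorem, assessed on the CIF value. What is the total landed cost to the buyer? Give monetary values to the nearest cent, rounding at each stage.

FCA: the seller delivers export-cleared goods to the carrier; the buyer bears costs from that point.
Already in the invoice (seller's account under FCA): inland to port, export clearance — exclude.
CIF value = FCA price + origin terminal + freight + insurance = 91425.92 + 384.44 + 2487.14 + 407.10 = 94704.60
Import duty = 94704.60 × 19.2% = 18183.28
Buyer bears: origin terminal 384.44 + freight 2487.14 + insurance 407.10 + destination terminal 1312.89 + brokerage 281.54 + duty 18183.28 = 23056.39
Landed cost = invoice 91425.92 + 23056.39 = 114482.31

Total landed cost: USD 114482.31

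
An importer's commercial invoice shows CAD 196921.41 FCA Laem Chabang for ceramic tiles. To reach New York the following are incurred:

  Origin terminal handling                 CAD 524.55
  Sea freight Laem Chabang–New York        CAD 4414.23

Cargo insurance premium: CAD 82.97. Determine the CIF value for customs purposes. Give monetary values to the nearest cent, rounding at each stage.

CIF value: CAD 201943.16

CIF = FCA price + pre-shipment costs + freight + insurance
CIF = 196921.41 + 524.55 + 4414.23 + 82.97 = 201943.16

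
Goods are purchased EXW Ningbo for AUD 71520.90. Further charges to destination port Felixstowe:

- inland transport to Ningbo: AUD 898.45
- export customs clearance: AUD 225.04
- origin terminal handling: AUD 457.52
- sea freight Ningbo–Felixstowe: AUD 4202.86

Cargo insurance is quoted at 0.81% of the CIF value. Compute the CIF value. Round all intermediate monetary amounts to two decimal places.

CIF value: AUD 77936.05

Let C be the CIF value. C = EXW price + pre-shipment costs + freight + 0.81% × C
C − 0.81% × C = 71520.90 + 898.45 + 225.04 + 457.52 + 4202.86
0.9919 × C = 77304.77
C = 77304.77 / 0.9919 = 77936.05
Insurance premium = 0.81% × 77936.05 = 631.28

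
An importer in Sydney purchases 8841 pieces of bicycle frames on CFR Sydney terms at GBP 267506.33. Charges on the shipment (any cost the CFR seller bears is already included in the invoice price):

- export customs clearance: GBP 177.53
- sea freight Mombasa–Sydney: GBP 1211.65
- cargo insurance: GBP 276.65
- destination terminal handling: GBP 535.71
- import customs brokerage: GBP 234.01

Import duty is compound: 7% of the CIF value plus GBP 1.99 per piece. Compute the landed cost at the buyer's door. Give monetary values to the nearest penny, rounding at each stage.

CFR: the seller pays costs through ocean freight to the destination port, but not insurance.
Already in the invoice (seller's account under CFR): export clearance, freight — exclude.
CIF value = CFR price + insurance = 267506.33 + 276.65 = 267782.98
Ad valorem component: 267782.98 × 7% = 18744.81
Specific component: 8841 × 1.99 = 17593.59
Import duty = 18744.81 + 17593.59 = 36338.40
Buyer bears: insurance 276.65 + destination terminal 535.71 + brokerage 234.01 + duty 36338.40 = 37384.77
Landed cost = invoice 267506.33 + 37384.77 = 304891.10

Total landed cost: GBP 304891.10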